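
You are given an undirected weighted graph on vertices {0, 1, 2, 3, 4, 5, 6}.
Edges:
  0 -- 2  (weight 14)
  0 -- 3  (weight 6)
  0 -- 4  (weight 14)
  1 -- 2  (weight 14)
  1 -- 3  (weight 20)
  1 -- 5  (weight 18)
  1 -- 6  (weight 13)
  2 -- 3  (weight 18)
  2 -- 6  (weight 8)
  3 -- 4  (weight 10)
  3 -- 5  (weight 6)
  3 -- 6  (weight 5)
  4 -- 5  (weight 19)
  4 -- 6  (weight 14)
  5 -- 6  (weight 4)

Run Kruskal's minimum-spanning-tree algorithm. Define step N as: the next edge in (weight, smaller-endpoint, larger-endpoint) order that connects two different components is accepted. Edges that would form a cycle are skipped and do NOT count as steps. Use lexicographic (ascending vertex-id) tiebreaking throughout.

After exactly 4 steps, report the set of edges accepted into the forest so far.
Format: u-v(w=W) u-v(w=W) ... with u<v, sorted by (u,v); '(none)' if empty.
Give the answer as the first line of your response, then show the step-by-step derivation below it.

0-3(w=6) 2-6(w=8) 3-6(w=5) 5-6(w=4)

step 1: add edge 5-6 (w=4); MST = {5-6(w=4)}
step 2: add edge 3-6 (w=5); MST = {3-6(w=5) 5-6(w=4)}
step 3: add edge 0-3 (w=6); MST = {0-3(w=6) 3-6(w=5) 5-6(w=4)}
step 4: add edge 2-6 (w=8); MST = {0-3(w=6) 2-6(w=8) 3-6(w=5) 5-6(w=4)}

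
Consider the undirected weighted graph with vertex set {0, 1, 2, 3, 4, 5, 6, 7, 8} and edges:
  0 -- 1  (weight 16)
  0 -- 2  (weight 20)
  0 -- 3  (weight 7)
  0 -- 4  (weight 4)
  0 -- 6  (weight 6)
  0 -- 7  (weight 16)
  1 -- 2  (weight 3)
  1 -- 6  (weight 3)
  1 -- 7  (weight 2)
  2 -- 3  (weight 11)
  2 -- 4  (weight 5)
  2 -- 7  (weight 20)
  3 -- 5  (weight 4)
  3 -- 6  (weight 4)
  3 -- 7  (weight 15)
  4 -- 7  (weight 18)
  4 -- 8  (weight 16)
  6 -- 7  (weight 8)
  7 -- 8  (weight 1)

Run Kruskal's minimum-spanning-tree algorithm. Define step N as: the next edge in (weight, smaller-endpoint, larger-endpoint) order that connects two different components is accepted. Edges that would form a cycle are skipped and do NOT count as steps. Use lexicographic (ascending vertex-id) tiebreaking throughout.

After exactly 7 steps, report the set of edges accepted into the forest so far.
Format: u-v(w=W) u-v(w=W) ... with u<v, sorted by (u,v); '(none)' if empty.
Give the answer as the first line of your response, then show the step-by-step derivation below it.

0-4(w=4) 1-2(w=3) 1-6(w=3) 1-7(w=2) 3-5(w=4) 3-6(w=4) 7-8(w=1)

step 1: add edge 7-8 (w=1); MST = {7-8(w=1)}
step 2: add edge 1-7 (w=2); MST = {1-7(w=2) 7-8(w=1)}
step 3: add edge 1-2 (w=3); MST = {1-2(w=3) 1-7(w=2) 7-8(w=1)}
step 4: add edge 1-6 (w=3); MST = {1-2(w=3) 1-6(w=3) 1-7(w=2) 7-8(w=1)}
step 5: add edge 0-4 (w=4); MST = {0-4(w=4) 1-2(w=3) 1-6(w=3) 1-7(w=2) 7-8(w=1)}
step 6: add edge 3-5 (w=4); MST = {0-4(w=4) 1-2(w=3) 1-6(w=3) 1-7(w=2) 3-5(w=4) 7-8(w=1)}
step 7: add edge 3-6 (w=4); MST = {0-4(w=4) 1-2(w=3) 1-6(w=3) 1-7(w=2) 3-5(w=4) 3-6(w=4) 7-8(w=1)}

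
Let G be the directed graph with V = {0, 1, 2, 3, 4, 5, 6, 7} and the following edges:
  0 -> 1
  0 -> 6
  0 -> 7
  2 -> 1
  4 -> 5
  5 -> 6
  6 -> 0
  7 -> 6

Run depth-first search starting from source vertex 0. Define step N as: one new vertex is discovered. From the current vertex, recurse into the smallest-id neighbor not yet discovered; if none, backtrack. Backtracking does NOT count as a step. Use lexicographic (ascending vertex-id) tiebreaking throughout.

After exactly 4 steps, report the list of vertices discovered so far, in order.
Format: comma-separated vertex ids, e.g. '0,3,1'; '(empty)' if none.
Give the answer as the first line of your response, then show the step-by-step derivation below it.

0,1,6,7

step 1: discover 0; path=0; order=0
step 2: discover 1; path=0>1; order=0,1
step 3: discover 6; path=0>6; order=0,1,6
step 4: discover 7; path=0>7; order=0,1,6,7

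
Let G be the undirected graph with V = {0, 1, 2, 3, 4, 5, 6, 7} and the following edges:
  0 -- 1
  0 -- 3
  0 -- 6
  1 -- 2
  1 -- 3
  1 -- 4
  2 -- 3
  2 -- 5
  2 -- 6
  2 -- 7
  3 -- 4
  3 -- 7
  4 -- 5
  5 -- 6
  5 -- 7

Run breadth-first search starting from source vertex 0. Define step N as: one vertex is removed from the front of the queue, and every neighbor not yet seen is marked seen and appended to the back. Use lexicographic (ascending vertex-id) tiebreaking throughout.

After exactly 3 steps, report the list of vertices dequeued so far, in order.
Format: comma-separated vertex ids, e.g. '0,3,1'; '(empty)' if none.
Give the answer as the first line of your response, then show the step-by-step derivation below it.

0,1,3

step 1: dequeue 0; queue=[1,3,6]; order=0
step 2: dequeue 1; queue=[3,6,2,4]; order=0,1
step 3: dequeue 3; queue=[6,2,4,7]; order=0,1,3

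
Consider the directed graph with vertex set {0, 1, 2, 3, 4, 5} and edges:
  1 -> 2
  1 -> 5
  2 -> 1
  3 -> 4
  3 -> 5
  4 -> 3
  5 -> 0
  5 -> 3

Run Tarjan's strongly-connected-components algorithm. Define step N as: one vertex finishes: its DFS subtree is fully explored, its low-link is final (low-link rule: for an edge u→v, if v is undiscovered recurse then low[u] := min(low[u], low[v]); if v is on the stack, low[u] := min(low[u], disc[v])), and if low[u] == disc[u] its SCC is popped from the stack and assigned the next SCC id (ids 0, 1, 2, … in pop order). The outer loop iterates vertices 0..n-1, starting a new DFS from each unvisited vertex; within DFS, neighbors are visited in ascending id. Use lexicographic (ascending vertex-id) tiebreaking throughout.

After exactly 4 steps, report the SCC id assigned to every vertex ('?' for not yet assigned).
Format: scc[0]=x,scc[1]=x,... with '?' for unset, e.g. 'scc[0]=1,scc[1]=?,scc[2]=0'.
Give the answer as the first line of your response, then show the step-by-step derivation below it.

scc[0]=0,scc[1]=?,scc[2]=?,scc[3]=?,scc[4]=?,scc[5]=?

step 1: low=(low[0]=0,low[1]=?,low[2]=?,low[3]=?,low[4]=?,low[5]=?); scc=(scc[0]=0,scc[1]=?,scc[2]=?,scc[3]=?,scc[4]=?,scc[5]=?)
step 2: low=(low[0]=0,low[1]=1,low[2]=1,low[3]=?,low[4]=?,low[5]=?); scc=(scc[0]=0,scc[1]=?,scc[2]=?,scc[3]=?,scc[4]=?,scc[5]=?)
step 3: low=(low[0]=0,low[1]=1,low[2]=1,low[3]=4,low[4]=4,low[5]=3); scc=(scc[0]=0,scc[1]=?,scc[2]=?,scc[3]=?,scc[4]=?,scc[5]=?)
step 4: low=(low[0]=0,low[1]=1,low[2]=1,low[3]=3,low[4]=4,low[5]=3); scc=(scc[0]=0,scc[1]=?,scc[2]=?,scc[3]=?,scc[4]=?,scc[5]=?)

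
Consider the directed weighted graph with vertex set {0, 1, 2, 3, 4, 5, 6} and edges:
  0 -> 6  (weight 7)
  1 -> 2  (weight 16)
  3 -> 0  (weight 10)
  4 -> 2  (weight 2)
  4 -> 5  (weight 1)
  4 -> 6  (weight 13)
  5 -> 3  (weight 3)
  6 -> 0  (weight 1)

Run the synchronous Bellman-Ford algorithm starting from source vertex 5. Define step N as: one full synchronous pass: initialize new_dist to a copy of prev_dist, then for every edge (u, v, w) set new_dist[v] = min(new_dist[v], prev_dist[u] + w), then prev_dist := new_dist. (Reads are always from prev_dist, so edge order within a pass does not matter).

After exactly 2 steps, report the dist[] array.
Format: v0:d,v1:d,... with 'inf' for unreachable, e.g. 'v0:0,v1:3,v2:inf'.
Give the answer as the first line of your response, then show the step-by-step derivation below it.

v0:13,v1:inf,v2:inf,v3:3,v4:inf,v5:0,v6:inf

step 1: dist = v0:inf,v1:inf,v2:inf,v3:3,v4:inf,v5:0,v6:inf
step 2: dist = v0:13,v1:inf,v2:inf,v3:3,v4:inf,v5:0,v6:inf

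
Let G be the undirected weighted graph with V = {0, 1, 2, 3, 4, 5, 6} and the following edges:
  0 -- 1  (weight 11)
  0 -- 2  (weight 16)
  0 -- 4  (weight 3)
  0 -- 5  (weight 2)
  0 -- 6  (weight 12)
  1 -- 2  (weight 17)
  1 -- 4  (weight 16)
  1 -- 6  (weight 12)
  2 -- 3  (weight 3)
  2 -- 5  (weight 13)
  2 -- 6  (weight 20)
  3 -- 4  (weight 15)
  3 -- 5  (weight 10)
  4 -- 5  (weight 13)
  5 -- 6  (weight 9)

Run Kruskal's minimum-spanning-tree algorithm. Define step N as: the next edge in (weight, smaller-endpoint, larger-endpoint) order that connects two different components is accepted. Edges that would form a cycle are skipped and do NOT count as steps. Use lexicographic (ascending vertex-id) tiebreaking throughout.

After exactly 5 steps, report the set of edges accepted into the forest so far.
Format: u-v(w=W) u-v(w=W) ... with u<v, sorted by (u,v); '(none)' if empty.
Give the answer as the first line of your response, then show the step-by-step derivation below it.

0-4(w=3) 0-5(w=2) 2-3(w=3) 3-5(w=10) 5-6(w=9)

step 1: add edge 0-5 (w=2); MST = {0-5(w=2)}
step 2: add edge 0-4 (w=3); MST = {0-4(w=3) 0-5(w=2)}
step 3: add edge 2-3 (w=3); MST = {0-4(w=3) 0-5(w=2) 2-3(w=3)}
step 4: add edge 5-6 (w=9); MST = {0-4(w=3) 0-5(w=2) 2-3(w=3) 5-6(w=9)}
step 5: add edge 3-5 (w=10); MST = {0-4(w=3) 0-5(w=2) 2-3(w=3) 3-5(w=10) 5-6(w=9)}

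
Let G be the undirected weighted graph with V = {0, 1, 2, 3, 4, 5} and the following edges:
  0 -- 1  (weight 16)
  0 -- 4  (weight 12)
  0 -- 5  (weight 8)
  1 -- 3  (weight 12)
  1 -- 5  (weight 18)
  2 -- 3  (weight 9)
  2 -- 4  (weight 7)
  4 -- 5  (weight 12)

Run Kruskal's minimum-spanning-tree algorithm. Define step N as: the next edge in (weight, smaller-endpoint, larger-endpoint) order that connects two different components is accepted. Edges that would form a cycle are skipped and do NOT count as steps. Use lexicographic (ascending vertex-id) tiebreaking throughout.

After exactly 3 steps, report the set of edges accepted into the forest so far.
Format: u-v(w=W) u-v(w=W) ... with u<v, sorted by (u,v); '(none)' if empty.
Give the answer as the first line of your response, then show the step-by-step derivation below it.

0-5(w=8) 2-3(w=9) 2-4(w=7)

step 1: add edge 2-4 (w=7); MST = {2-4(w=7)}
step 2: add edge 0-5 (w=8); MST = {0-5(w=8) 2-4(w=7)}
step 3: add edge 2-3 (w=9); MST = {0-5(w=8) 2-3(w=9) 2-4(w=7)}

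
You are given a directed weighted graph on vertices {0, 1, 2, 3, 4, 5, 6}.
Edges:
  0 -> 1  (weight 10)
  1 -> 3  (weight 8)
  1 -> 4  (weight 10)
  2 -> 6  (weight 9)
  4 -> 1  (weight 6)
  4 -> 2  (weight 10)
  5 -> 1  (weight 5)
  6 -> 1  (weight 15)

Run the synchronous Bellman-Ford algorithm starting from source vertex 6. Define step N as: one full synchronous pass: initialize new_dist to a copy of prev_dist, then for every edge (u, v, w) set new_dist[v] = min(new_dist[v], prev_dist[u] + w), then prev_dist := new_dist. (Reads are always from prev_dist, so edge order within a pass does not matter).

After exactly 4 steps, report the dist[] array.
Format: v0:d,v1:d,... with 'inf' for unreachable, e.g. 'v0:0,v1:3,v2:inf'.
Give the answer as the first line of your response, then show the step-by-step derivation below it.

v0:inf,v1:15,v2:35,v3:23,v4:25,v5:inf,v6:0

step 1: dist = v0:inf,v1:15,v2:inf,v3:inf,v4:inf,v5:inf,v6:0
step 2: dist = v0:inf,v1:15,v2:inf,v3:23,v4:25,v5:inf,v6:0
step 3: dist = v0:inf,v1:15,v2:35,v3:23,v4:25,v5:inf,v6:0
step 4: dist = v0:inf,v1:15,v2:35,v3:23,v4:25,v5:inf,v6:0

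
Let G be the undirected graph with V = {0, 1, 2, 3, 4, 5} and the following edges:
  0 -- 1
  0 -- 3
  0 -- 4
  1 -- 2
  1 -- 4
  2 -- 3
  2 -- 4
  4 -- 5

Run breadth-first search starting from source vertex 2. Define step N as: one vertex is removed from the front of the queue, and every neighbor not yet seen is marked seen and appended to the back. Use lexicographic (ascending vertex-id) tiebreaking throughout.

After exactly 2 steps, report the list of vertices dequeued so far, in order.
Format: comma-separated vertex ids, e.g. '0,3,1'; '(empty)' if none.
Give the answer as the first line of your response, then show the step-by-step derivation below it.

2,1

step 1: dequeue 2; queue=[1,3,4]; order=2
step 2: dequeue 1; queue=[3,4,0]; order=2,1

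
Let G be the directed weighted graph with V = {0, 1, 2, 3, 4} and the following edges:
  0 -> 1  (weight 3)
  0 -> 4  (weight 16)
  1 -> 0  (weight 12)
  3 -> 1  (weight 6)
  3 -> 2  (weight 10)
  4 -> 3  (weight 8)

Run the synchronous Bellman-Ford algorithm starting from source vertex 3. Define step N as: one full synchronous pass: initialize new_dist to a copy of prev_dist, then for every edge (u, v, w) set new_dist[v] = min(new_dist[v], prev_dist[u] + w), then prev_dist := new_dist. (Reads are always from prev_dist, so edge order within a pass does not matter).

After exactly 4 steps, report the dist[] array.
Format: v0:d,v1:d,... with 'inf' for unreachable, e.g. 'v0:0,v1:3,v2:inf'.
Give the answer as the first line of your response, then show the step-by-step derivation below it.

v0:18,v1:6,v2:10,v3:0,v4:34

step 1: dist = v0:inf,v1:6,v2:10,v3:0,v4:inf
step 2: dist = v0:18,v1:6,v2:10,v3:0,v4:inf
step 3: dist = v0:18,v1:6,v2:10,v3:0,v4:34
step 4: dist = v0:18,v1:6,v2:10,v3:0,v4:34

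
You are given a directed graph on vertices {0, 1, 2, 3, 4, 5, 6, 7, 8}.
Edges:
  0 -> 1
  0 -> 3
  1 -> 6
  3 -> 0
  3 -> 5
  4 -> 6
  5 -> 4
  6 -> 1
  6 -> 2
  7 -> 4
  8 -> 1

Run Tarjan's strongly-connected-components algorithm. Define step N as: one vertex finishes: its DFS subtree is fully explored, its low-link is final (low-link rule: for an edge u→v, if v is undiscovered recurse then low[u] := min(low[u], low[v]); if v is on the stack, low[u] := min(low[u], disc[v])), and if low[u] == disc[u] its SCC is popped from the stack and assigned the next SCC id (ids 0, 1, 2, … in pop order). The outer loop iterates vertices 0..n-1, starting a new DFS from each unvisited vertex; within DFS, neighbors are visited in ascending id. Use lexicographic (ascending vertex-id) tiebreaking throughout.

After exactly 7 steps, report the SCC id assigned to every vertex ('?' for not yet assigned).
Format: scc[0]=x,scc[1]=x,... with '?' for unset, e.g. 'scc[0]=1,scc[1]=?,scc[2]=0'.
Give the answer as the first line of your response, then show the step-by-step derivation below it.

scc[0]=4,scc[1]=1,scc[2]=0,scc[3]=4,scc[4]=2,scc[5]=3,scc[6]=1,scc[7]=?,scc[8]=?

step 1: low=(low[0]=0,low[1]=1,low[2]=3,low[3]=?,low[4]=?,low[5]=?,low[6]=1,low[7]=?,low[8]=?); scc=(scc[0]=?,scc[1]=?,scc[2]=0,scc[3]=?,scc[4]=?,scc[5]=?,scc[6]=?,scc[7]=?,scc[8]=?)
step 2: low=(low[0]=0,low[1]=1,low[2]=3,low[3]=?,low[4]=?,low[5]=?,low[6]=1,low[7]=?,low[8]=?); scc=(scc[0]=?,scc[1]=?,scc[2]=0,scc[3]=?,scc[4]=?,scc[5]=?,scc[6]=?,scc[7]=?,scc[8]=?)
step 3: low=(low[0]=0,low[1]=1,low[2]=3,low[3]=?,low[4]=?,low[5]=?,low[6]=1,low[7]=?,low[8]=?); scc=(scc[0]=?,scc[1]=1,scc[2]=0,scc[3]=?,scc[4]=?,scc[5]=?,scc[6]=1,scc[7]=?,scc[8]=?)
step 4: low=(low[0]=0,low[1]=1,low[2]=3,low[3]=0,low[4]=6,low[5]=5,low[6]=1,low[7]=?,low[8]=?); scc=(scc[0]=?,scc[1]=1,scc[2]=0,scc[3]=?,scc[4]=2,scc[5]=?,scc[6]=1,scc[7]=?,scc[8]=?)
step 5: low=(low[0]=0,low[1]=1,low[2]=3,low[3]=0,low[4]=6,low[5]=5,low[6]=1,low[7]=?,low[8]=?); scc=(scc[0]=?,scc[1]=1,scc[2]=0,scc[3]=?,scc[4]=2,scc[5]=3,scc[6]=1,scc[7]=?,scc[8]=?)
step 6: low=(low[0]=0,low[1]=1,low[2]=3,low[3]=0,low[4]=6,low[5]=5,low[6]=1,low[7]=?,low[8]=?); scc=(scc[0]=?,scc[1]=1,scc[2]=0,scc[3]=?,scc[4]=2,scc[5]=3,scc[6]=1,scc[7]=?,scc[8]=?)
step 7: low=(low[0]=0,low[1]=1,low[2]=3,low[3]=0,low[4]=6,low[5]=5,low[6]=1,low[7]=?,low[8]=?); scc=(scc[0]=4,scc[1]=1,scc[2]=0,scc[3]=4,scc[4]=2,scc[5]=3,scc[6]=1,scc[7]=?,scc[8]=?)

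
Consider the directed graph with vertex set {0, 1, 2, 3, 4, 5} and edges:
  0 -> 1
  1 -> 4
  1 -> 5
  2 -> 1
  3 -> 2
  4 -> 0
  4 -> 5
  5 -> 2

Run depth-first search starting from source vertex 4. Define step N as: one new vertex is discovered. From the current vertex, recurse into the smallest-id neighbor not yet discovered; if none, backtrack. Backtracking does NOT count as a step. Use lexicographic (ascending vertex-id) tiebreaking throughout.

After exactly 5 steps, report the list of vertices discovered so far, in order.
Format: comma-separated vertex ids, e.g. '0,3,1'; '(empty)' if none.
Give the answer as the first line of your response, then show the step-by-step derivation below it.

4,0,1,5,2

step 1: discover 4; path=4; order=4
step 2: discover 0; path=4>0; order=4,0
step 3: discover 1; path=4>0>1; order=4,0,1
step 4: discover 5; path=4>0>1>5; order=4,0,1,5
step 5: discover 2; path=4>0>1>5>2; order=4,0,1,5,2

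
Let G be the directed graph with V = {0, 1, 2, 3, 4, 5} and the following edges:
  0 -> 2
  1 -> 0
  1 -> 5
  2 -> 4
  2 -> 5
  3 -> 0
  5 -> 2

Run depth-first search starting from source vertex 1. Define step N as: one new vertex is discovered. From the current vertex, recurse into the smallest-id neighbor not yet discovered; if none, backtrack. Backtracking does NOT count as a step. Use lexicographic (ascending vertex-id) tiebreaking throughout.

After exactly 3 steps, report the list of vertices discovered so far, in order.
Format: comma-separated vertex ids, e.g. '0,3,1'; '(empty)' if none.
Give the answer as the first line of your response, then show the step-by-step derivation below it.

1,0,2

step 1: discover 1; path=1; order=1
step 2: discover 0; path=1>0; order=1,0
step 3: discover 2; path=1>0>2; order=1,0,2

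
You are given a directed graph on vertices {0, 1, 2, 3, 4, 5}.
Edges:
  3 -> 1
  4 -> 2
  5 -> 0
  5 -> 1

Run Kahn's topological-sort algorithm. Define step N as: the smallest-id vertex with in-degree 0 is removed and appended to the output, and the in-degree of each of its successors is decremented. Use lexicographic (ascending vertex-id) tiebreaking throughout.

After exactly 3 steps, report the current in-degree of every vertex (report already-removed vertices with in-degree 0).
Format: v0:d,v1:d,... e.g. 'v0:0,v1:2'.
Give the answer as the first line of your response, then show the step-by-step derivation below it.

v0:1,v1:1,v2:0,v3:0,v4:0,v5:0

step 1: output 3; order=[3]; indeg=(1,1,1,0,0,0)
step 2: output 4; order=[3,4]; indeg=(1,1,0,0,0,0)
step 3: output 2; order=[3,4,2]; indeg=(1,1,0,0,0,0)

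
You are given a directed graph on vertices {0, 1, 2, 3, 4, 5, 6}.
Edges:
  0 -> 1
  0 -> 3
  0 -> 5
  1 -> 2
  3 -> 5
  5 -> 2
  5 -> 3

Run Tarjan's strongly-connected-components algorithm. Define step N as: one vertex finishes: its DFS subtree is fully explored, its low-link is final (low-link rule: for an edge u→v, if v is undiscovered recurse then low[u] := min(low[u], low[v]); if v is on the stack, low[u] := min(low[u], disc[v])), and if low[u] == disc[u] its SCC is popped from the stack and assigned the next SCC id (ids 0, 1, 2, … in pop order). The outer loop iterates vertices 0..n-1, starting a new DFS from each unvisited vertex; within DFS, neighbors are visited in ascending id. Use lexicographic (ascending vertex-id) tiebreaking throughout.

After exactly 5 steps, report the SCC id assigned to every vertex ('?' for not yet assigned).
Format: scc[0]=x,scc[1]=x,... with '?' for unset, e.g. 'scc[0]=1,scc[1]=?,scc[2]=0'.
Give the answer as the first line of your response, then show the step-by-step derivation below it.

scc[0]=3,scc[1]=1,scc[2]=0,scc[3]=2,scc[4]=?,scc[5]=2,scc[6]=?

step 1: low=(low[0]=0,low[1]=1,low[2]=2,low[3]=?,low[4]=?,low[5]=?,low[6]=?); scc=(scc[0]=?,scc[1]=?,scc[2]=0,scc[3]=?,scc[4]=?,scc[5]=?,scc[6]=?)
step 2: low=(low[0]=0,low[1]=1,low[2]=2,low[3]=?,low[4]=?,low[5]=?,low[6]=?); scc=(scc[0]=?,scc[1]=1,scc[2]=0,scc[3]=?,scc[4]=?,scc[5]=?,scc[6]=?)
step 3: low=(low[0]=0,low[1]=1,low[2]=2,low[3]=3,low[4]=?,low[5]=3,low[6]=?); scc=(scc[0]=?,scc[1]=1,scc[2]=0,scc[3]=?,scc[4]=?,scc[5]=?,scc[6]=?)
step 4: low=(low[0]=0,low[1]=1,low[2]=2,low[3]=3,low[4]=?,low[5]=3,low[6]=?); scc=(scc[0]=?,scc[1]=1,scc[2]=0,scc[3]=2,scc[4]=?,scc[5]=2,scc[6]=?)
step 5: low=(low[0]=0,low[1]=1,low[2]=2,low[3]=3,low[4]=?,low[5]=3,low[6]=?); scc=(scc[0]=3,scc[1]=1,scc[2]=0,scc[3]=2,scc[4]=?,scc[5]=2,scc[6]=?)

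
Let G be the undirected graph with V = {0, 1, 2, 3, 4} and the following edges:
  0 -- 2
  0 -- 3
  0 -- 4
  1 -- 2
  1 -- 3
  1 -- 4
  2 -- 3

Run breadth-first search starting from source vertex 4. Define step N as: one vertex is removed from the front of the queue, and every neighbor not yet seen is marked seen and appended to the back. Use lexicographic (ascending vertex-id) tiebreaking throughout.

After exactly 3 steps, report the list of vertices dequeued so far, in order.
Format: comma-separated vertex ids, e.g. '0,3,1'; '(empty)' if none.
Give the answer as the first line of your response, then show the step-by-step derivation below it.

4,0,1

step 1: dequeue 4; queue=[0,1]; order=4
step 2: dequeue 0; queue=[1,2,3]; order=4,0
step 3: dequeue 1; queue=[2,3]; order=4,0,1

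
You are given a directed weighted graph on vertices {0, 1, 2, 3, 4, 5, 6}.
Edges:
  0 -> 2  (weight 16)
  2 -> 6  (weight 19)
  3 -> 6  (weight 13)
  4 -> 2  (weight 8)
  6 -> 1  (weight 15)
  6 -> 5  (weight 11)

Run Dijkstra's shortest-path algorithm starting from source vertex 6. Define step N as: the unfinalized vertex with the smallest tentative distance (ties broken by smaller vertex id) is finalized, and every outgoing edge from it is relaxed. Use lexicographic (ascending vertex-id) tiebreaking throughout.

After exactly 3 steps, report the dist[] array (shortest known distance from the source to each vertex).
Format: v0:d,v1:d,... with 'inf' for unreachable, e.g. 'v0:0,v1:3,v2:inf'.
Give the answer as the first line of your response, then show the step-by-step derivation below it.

v0:inf,v1:15,v2:inf,v3:inf,v4:inf,v5:11,v6:0

step 1: dist = v0:inf,v1:15,v2:inf,v3:inf,v4:inf,v5:11,v6:0
step 2: dist = v0:inf,v1:15,v2:inf,v3:inf,v4:inf,v5:11,v6:0
step 3: dist = v0:inf,v1:15,v2:inf,v3:inf,v4:inf,v5:11,v6:0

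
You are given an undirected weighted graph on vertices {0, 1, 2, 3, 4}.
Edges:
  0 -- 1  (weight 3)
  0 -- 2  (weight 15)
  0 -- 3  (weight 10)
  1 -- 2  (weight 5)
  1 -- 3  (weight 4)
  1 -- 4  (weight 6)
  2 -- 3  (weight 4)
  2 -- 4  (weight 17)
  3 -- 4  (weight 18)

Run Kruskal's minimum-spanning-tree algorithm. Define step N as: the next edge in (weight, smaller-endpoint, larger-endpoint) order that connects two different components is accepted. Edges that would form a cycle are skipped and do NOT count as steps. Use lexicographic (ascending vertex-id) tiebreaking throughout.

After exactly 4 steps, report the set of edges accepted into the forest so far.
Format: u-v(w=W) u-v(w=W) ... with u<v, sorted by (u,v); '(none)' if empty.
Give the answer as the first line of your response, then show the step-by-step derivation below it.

0-1(w=3) 1-3(w=4) 1-4(w=6) 2-3(w=4)

step 1: add edge 0-1 (w=3); MST = {0-1(w=3)}
step 2: add edge 1-3 (w=4); MST = {0-1(w=3) 1-3(w=4)}
step 3: add edge 2-3 (w=4); MST = {0-1(w=3) 1-3(w=4) 2-3(w=4)}
step 4: add edge 1-4 (w=6); MST = {0-1(w=3) 1-3(w=4) 1-4(w=6) 2-3(w=4)}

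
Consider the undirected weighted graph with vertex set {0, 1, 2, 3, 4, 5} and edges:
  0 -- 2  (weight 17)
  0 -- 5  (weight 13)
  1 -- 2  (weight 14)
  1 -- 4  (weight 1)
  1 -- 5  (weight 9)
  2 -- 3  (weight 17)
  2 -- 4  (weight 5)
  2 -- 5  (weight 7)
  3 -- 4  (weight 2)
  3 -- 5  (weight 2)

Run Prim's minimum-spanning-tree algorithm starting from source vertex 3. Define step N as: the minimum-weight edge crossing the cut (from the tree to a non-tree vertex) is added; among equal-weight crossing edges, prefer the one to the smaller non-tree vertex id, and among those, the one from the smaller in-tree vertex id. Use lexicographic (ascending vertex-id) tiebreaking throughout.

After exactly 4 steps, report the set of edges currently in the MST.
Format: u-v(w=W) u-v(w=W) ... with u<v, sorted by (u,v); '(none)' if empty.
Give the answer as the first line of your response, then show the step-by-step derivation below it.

1-4(w=1) 2-4(w=5) 3-4(w=2) 3-5(w=2)

step 1: add edge 3-4 (w=2); MST = {3-4(w=2)}
step 2: add edge 1-4 (w=1); MST = {1-4(w=1) 3-4(w=2)}
step 3: add edge 3-5 (w=2); MST = {1-4(w=1) 3-4(w=2) 3-5(w=2)}
step 4: add edge 2-4 (w=5); MST = {1-4(w=1) 2-4(w=5) 3-4(w=2) 3-5(w=2)}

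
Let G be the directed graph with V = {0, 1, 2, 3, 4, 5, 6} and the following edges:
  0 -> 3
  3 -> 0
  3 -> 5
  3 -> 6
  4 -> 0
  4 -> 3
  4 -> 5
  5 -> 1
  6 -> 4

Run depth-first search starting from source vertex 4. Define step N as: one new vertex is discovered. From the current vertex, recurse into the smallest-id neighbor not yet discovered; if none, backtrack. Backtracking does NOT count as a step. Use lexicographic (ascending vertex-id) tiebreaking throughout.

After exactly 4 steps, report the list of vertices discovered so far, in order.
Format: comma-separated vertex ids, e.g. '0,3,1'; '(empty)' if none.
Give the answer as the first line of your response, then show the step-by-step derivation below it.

4,0,3,5

step 1: discover 4; path=4; order=4
step 2: discover 0; path=4>0; order=4,0
step 3: discover 3; path=4>0>3; order=4,0,3
step 4: discover 5; path=4>0>3>5; order=4,0,3,5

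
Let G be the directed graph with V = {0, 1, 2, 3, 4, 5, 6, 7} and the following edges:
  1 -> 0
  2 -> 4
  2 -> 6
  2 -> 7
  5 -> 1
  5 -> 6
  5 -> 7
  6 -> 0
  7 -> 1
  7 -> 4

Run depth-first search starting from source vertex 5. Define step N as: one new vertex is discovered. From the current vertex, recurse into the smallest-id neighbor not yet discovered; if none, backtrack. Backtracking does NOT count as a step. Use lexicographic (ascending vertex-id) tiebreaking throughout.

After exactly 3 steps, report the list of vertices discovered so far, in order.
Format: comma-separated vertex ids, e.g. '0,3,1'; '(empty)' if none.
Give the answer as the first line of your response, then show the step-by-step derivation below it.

5,1,0

step 1: discover 5; path=5; order=5
step 2: discover 1; path=5>1; order=5,1
step 3: discover 0; path=5>1>0; order=5,1,0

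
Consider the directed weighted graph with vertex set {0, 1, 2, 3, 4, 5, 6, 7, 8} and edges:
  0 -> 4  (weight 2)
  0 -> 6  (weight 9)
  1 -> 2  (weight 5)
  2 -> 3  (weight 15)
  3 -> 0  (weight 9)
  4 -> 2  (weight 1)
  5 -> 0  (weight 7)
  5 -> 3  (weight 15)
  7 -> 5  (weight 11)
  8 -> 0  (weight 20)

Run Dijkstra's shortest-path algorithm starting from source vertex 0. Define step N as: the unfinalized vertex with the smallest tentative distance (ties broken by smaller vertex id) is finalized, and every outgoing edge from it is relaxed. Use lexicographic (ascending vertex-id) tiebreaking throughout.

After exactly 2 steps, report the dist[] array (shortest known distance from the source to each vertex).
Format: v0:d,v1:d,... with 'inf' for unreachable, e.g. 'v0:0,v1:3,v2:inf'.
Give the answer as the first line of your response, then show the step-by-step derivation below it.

v0:0,v1:inf,v2:3,v3:inf,v4:2,v5:inf,v6:9,v7:inf,v8:inf

step 1: dist = v0:0,v1:inf,v2:inf,v3:inf,v4:2,v5:inf,v6:9,v7:inf,v8:inf
step 2: dist = v0:0,v1:inf,v2:3,v3:inf,v4:2,v5:inf,v6:9,v7:inf,v8:inf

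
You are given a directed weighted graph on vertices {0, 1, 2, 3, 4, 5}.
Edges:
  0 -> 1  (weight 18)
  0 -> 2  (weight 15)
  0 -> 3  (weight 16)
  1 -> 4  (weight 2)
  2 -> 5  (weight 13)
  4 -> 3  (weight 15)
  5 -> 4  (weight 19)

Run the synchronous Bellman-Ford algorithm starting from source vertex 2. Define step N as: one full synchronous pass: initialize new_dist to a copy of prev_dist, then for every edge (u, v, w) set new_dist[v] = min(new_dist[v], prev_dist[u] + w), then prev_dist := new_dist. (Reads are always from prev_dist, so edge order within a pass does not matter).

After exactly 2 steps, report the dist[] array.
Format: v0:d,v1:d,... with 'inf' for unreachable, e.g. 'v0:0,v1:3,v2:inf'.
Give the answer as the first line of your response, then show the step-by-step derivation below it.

v0:inf,v1:inf,v2:0,v3:inf,v4:32,v5:13

step 1: dist = v0:inf,v1:inf,v2:0,v3:inf,v4:inf,v5:13
step 2: dist = v0:inf,v1:inf,v2:0,v3:inf,v4:32,v5:13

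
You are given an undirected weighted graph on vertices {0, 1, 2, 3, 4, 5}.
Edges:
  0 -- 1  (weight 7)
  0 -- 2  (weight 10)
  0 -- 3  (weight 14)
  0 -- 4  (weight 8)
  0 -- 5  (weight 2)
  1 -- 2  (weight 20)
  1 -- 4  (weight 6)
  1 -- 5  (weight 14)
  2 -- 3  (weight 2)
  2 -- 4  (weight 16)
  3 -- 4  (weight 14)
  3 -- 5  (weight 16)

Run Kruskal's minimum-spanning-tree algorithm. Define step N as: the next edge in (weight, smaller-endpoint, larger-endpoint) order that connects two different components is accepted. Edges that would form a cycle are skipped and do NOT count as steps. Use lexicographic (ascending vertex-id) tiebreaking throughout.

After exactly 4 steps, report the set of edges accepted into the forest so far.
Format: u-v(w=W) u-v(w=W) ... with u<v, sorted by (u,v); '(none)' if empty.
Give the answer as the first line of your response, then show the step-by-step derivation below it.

0-1(w=7) 0-5(w=2) 1-4(w=6) 2-3(w=2)

step 1: add edge 0-5 (w=2); MST = {0-5(w=2)}
step 2: add edge 2-3 (w=2); MST = {0-5(w=2) 2-3(w=2)}
step 3: add edge 1-4 (w=6); MST = {0-5(w=2) 1-4(w=6) 2-3(w=2)}
step 4: add edge 0-1 (w=7); MST = {0-1(w=7) 0-5(w=2) 1-4(w=6) 2-3(w=2)}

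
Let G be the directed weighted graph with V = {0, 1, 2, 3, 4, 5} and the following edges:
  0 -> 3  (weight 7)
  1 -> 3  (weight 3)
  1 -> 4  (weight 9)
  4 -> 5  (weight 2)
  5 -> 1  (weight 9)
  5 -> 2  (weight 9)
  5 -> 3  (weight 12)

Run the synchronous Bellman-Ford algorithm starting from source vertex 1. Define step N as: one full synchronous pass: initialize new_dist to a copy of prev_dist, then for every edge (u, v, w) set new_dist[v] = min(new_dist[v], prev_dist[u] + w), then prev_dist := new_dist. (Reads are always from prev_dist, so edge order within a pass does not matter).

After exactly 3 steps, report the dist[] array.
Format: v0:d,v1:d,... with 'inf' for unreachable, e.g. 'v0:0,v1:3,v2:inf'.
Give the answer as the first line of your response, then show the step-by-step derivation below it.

v0:inf,v1:0,v2:20,v3:3,v4:9,v5:11

step 1: dist = v0:inf,v1:0,v2:inf,v3:3,v4:9,v5:inf
step 2: dist = v0:inf,v1:0,v2:inf,v3:3,v4:9,v5:11
step 3: dist = v0:inf,v1:0,v2:20,v3:3,v4:9,v5:11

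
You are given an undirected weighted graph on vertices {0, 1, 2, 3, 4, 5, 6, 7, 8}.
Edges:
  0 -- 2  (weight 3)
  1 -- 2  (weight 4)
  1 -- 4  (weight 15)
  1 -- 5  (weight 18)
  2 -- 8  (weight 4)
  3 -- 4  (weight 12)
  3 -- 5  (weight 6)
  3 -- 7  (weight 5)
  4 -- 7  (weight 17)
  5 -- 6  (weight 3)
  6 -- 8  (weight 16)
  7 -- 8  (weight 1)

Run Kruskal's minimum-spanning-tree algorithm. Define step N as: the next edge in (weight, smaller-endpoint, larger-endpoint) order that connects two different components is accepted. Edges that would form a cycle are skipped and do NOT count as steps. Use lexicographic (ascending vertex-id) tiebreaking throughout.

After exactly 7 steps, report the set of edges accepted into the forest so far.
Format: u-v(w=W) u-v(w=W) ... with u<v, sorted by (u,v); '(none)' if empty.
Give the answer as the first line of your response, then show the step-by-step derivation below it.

0-2(w=3) 1-2(w=4) 2-8(w=4) 3-5(w=6) 3-7(w=5) 5-6(w=3) 7-8(w=1)

step 1: add edge 7-8 (w=1); MST = {7-8(w=1)}
step 2: add edge 0-2 (w=3); MST = {0-2(w=3) 7-8(w=1)}
step 3: add edge 5-6 (w=3); MST = {0-2(w=3) 5-6(w=3) 7-8(w=1)}
step 4: add edge 1-2 (w=4); MST = {0-2(w=3) 1-2(w=4) 5-6(w=3) 7-8(w=1)}
step 5: add edge 2-8 (w=4); MST = {0-2(w=3) 1-2(w=4) 2-8(w=4) 5-6(w=3) 7-8(w=1)}
step 6: add edge 3-7 (w=5); MST = {0-2(w=3) 1-2(w=4) 2-8(w=4) 3-7(w=5) 5-6(w=3) 7-8(w=1)}
step 7: add edge 3-5 (w=6); MST = {0-2(w=3) 1-2(w=4) 2-8(w=4) 3-5(w=6) 3-7(w=5) 5-6(w=3) 7-8(w=1)}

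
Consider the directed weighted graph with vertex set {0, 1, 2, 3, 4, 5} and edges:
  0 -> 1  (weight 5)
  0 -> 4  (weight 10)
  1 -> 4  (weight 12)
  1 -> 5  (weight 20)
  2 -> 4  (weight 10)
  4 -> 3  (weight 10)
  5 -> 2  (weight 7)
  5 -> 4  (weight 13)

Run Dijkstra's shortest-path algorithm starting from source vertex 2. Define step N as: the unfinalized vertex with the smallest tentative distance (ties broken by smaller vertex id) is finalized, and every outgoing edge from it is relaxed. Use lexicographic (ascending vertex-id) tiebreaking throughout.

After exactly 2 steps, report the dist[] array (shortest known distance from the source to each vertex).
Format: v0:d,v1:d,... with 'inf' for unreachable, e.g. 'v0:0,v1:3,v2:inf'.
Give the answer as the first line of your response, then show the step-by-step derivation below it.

v0:inf,v1:inf,v2:0,v3:20,v4:10,v5:inf

step 1: dist = v0:inf,v1:inf,v2:0,v3:inf,v4:10,v5:inf
step 2: dist = v0:inf,v1:inf,v2:0,v3:20,v4:10,v5:inf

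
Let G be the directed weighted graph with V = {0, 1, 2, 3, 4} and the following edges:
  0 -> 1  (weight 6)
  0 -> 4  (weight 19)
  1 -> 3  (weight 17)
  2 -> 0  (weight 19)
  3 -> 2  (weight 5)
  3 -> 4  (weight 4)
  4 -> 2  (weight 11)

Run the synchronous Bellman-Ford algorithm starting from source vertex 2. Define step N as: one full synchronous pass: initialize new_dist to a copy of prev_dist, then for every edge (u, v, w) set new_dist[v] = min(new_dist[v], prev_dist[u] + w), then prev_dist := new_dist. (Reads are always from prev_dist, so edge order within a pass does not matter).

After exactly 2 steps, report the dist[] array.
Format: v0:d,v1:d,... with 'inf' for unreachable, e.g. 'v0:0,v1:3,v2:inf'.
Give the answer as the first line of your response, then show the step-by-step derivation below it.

v0:19,v1:25,v2:0,v3:inf,v4:38

step 1: dist = v0:19,v1:inf,v2:0,v3:inf,v4:inf
step 2: dist = v0:19,v1:25,v2:0,v3:inf,v4:38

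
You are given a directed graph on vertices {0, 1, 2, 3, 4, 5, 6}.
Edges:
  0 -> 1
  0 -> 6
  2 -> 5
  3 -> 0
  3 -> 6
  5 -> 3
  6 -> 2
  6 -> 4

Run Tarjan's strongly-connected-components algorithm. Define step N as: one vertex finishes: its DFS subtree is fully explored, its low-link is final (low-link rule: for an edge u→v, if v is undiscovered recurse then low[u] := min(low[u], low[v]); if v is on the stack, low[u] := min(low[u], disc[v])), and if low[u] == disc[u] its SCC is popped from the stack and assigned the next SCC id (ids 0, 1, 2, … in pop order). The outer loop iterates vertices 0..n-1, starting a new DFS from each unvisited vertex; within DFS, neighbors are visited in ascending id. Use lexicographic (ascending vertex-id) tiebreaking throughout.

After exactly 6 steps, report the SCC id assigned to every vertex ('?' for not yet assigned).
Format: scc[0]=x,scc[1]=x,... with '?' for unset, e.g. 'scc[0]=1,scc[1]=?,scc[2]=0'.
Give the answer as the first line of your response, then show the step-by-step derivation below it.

scc[0]=?,scc[1]=0,scc[2]=?,scc[3]=?,scc[4]=1,scc[5]=?,scc[6]=?

step 1: low=(low[0]=0,low[1]=1,low[2]=?,low[3]=?,low[4]=?,low[5]=?,low[6]=?); scc=(scc[0]=?,scc[1]=0,scc[2]=?,scc[3]=?,scc[4]=?,scc[5]=?,scc[6]=?)
step 2: low=(low[0]=0,low[1]=1,low[2]=3,low[3]=0,low[4]=?,low[5]=4,low[6]=2); scc=(scc[0]=?,scc[1]=0,scc[2]=?,scc[3]=?,scc[4]=?,scc[5]=?,scc[6]=?)
step 3: low=(low[0]=0,low[1]=1,low[2]=3,low[3]=0,low[4]=?,low[5]=0,low[6]=2); scc=(scc[0]=?,scc[1]=0,scc[2]=?,scc[3]=?,scc[4]=?,scc[5]=?,scc[6]=?)
step 4: low=(low[0]=0,low[1]=1,low[2]=0,low[3]=0,low[4]=?,low[5]=0,low[6]=2); scc=(scc[0]=?,scc[1]=0,scc[2]=?,scc[3]=?,scc[4]=?,scc[5]=?,scc[6]=?)
step 5: low=(low[0]=0,low[1]=1,low[2]=0,low[3]=0,low[4]=6,low[5]=0,low[6]=0); scc=(scc[0]=?,scc[1]=0,scc[2]=?,scc[3]=?,scc[4]=1,scc[5]=?,scc[6]=?)
step 6: low=(low[0]=0,low[1]=1,low[2]=0,low[3]=0,low[4]=6,low[5]=0,low[6]=0); scc=(scc[0]=?,scc[1]=0,scc[2]=?,scc[3]=?,scc[4]=1,scc[5]=?,scc[6]=?)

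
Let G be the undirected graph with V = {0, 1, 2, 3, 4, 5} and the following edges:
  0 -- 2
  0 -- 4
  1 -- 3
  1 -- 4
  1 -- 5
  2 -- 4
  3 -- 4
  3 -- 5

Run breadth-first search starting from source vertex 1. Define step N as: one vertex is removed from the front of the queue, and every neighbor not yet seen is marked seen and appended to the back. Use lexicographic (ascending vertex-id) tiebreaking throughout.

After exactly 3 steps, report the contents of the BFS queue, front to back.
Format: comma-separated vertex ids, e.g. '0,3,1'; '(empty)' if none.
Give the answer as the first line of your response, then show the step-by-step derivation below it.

5,0,2

step 1: dequeue 1; queue=[3,4,5]; order=1
step 2: dequeue 3; queue=[4,5]; order=1,3
step 3: dequeue 4; queue=[5,0,2]; order=1,3,4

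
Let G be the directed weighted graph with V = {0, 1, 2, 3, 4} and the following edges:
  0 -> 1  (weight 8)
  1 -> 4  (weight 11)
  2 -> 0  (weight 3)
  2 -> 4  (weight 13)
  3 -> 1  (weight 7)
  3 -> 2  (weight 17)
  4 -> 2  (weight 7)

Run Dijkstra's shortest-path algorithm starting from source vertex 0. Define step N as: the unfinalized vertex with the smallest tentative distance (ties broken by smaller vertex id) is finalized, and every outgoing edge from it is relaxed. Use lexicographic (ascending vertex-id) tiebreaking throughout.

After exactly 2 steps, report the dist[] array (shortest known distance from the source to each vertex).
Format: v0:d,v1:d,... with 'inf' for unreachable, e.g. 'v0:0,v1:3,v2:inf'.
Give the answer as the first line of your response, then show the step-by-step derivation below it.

v0:0,v1:8,v2:inf,v3:inf,v4:19

step 1: dist = v0:0,v1:8,v2:inf,v3:inf,v4:inf
step 2: dist = v0:0,v1:8,v2:inf,v3:inf,v4:19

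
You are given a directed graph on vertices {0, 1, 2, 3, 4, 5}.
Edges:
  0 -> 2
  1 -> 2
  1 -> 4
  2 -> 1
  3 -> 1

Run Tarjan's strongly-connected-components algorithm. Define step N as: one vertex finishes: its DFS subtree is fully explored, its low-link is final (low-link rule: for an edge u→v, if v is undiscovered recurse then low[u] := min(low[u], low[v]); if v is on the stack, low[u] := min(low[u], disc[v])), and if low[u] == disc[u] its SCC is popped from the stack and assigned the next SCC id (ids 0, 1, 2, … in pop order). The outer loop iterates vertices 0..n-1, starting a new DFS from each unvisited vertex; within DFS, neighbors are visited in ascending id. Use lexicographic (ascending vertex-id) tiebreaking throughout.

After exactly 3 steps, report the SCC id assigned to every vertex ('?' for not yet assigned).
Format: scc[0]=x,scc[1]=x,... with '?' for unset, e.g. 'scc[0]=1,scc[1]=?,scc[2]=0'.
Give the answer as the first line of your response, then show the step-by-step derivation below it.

scc[0]=?,scc[1]=1,scc[2]=1,scc[3]=?,scc[4]=0,scc[5]=?

step 1: low=(low[0]=0,low[1]=1,low[2]=1,low[3]=?,low[4]=3,low[5]=?); scc=(scc[0]=?,scc[1]=?,scc[2]=?,scc[3]=?,scc[4]=0,scc[5]=?)
step 2: low=(low[0]=0,low[1]=1,low[2]=1,low[3]=?,low[4]=3,low[5]=?); scc=(scc[0]=?,scc[1]=?,scc[2]=?,scc[3]=?,scc[4]=0,scc[5]=?)
step 3: low=(low[0]=0,low[1]=1,low[2]=1,low[3]=?,low[4]=3,low[5]=?); scc=(scc[0]=?,scc[1]=1,scc[2]=1,scc[3]=?,scc[4]=0,scc[5]=?)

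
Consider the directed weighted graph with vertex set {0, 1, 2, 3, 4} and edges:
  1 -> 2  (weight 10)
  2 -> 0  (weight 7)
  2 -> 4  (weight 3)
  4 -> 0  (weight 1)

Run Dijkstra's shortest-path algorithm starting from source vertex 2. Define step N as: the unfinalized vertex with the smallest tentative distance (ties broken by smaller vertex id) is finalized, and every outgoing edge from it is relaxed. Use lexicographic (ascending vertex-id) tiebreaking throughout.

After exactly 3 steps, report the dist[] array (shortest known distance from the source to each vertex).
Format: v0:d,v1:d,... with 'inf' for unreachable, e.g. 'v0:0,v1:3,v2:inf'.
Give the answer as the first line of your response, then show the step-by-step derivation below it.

v0:4,v1:inf,v2:0,v3:inf,v4:3

step 1: dist = v0:7,v1:inf,v2:0,v3:inf,v4:3
step 2: dist = v0:4,v1:inf,v2:0,v3:inf,v4:3
step 3: dist = v0:4,v1:inf,v2:0,v3:inf,v4:3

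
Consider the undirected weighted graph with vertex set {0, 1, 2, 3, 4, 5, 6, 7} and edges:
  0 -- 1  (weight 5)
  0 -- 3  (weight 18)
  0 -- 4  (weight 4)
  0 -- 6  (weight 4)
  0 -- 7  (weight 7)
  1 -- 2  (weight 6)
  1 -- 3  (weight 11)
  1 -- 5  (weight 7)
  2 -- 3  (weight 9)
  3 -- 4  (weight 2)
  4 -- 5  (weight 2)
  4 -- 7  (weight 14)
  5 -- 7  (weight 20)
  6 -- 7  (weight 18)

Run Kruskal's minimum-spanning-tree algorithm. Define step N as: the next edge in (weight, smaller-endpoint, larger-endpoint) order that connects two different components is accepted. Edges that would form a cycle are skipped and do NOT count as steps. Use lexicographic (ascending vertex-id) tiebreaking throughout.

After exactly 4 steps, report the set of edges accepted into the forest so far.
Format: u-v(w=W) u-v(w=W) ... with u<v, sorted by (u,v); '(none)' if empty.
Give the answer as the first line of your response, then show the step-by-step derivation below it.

0-4(w=4) 0-6(w=4) 3-4(w=2) 4-5(w=2)

step 1: add edge 3-4 (w=2); MST = {3-4(w=2)}
step 2: add edge 4-5 (w=2); MST = {3-4(w=2) 4-5(w=2)}
step 3: add edge 0-4 (w=4); MST = {0-4(w=4) 3-4(w=2) 4-5(w=2)}
step 4: add edge 0-6 (w=4); MST = {0-4(w=4) 0-6(w=4) 3-4(w=2) 4-5(w=2)}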